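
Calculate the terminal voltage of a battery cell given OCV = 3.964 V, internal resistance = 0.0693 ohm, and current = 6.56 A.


V = OCV - I*R = 3.964 - 6.56 * 0.0693 = 3.509 V

3.509 V


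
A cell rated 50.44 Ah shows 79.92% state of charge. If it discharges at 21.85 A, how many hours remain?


Step 1: remaining = SOC/100 * C_total = 79.92/100 * 50.44 = 40.312 Ah
Step 2: t = remaining / I = 40.312 / 21.85 = 1.845 hr

1.845 hr


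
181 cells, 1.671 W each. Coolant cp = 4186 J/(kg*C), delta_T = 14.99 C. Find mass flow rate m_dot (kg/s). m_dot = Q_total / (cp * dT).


Step 1: Total heat Q = 181 * 1.671 W = 302.45 W
Step 2: denom = cp * dT = 4186 * 14.99 = 62748
Step 3: m_dot = 302.45 / 62748 = 0.004820 kg/s

0.004820 kg/s


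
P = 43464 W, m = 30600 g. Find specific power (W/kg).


Convert: m = 30600 g = 30.6 kg
Specific power = 43464 W / 30.6 kg = 1420 W/kg

1420 W/kg


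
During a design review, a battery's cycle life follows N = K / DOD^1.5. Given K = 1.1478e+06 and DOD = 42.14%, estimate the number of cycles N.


DOD^1.5 = 273.55
N = K / DOD^1.5 = 1.1478e+06 / 273.55 = 4196

4196 cycles


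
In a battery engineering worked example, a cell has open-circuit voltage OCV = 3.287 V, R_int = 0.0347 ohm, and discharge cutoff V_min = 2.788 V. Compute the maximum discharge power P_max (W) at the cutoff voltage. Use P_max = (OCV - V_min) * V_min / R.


dV = OCV - V_min = 0.499 V (so I_max = dV / R)
P_max = dV * V_min / R = 0.499 * 2.788 / 0.0347 = 40.09 W

40.09 W


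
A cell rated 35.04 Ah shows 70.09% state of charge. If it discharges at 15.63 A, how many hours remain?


Step 1: remaining = SOC/100 * C_total = 70.09/100 * 35.04 = 24.56 Ah
Step 2: t = remaining / I = 24.56 / 15.63 = 1.571 hr

1.571 hr


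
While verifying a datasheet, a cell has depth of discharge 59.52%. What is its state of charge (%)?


SOC = 100 - DOD = 100 - 59.52 = 40.48%

40.48%


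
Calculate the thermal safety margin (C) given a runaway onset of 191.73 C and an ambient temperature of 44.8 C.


Safety margin = 191.73 C - 44.8 C = 146.93 C

146.93 C


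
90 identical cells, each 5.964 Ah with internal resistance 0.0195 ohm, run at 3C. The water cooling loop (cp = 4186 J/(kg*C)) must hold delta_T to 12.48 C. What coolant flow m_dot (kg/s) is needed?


Step 1: I = 3 * 5.964 = 17.892 A
Step 2: Q_cell = I^2 * R = 17.892^2 * 0.0195 = 6.2424 W
Step 3: Q_total = 90 * 6.2424 = 561.82 W
Step 4: m_dot = Q_total / (cp * dT) = 561.82 / (4186 * 12.48) = 0.01075 kg/s

0.01075 kg/s


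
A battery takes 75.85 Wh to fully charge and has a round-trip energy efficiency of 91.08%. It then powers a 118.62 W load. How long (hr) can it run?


Step 1: E_discharge = eta/100 * E_charge = 91.08/100 * 75.85 = 69.084 Wh
Step 2: t = E_discharge / P = 69.084 / 118.62 = 0.5824 hr

0.5824 hr


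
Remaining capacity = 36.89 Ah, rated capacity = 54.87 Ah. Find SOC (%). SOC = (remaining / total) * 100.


SOC = (remaining / total) * 100 = (36.89 / 54.87) * 100 = 67.23%

67.23%


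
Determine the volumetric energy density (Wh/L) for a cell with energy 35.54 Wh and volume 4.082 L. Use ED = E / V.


Volumetric ED = 35.54 Wh / 4.082 L = 8.707 Wh/L

8.707 Wh/L


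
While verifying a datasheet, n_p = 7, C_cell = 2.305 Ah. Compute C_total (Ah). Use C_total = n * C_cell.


C_total = 7 * 2.305 = 16.135 Ah

16.135 Ah


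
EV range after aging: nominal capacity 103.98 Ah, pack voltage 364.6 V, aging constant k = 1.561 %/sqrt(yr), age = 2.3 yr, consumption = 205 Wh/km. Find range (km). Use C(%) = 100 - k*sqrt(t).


Step 1: capacity retention = 100 - 1.561 * sqrt(2.3) = 100 - 1.561 * 1.5166 = 97.633%
Step 2: C_now = 103.98 * 97.633/100 = 101.52 Ah
Step 3: E_pack = V * C_now = 364.6 * 101.52 = 37014 Wh
Step 4: range = E_pack / consumption = 37014 / 205 = 180.6 km

180.6 km


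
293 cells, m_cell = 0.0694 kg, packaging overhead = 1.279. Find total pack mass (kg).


m_pack = n * m_cell * overhead = 293 * 0.0694 * 1.279 = 26.01 kg

26.01 kg


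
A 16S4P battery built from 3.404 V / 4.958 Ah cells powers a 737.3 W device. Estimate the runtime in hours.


Step 1: E_pack = Ns * V_cell * Np * C_cell = 16 * 3.404 * 4 * 4.958 = 1080.1 Wh
Step 2: t = E_pack / P = 1080.1 / 737.3 = 1.465 hr

1.465 hr


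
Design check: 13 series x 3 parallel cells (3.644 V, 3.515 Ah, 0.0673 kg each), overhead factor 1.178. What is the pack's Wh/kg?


Step 1: V_pack = 13 * 3.644 = 47.372 V
Step 2: C_pack = 3 * 3.515 = 10.545 Ah
Step 3: E_pack = V_pack * C_pack = 47.372 * 10.545 = 499.54 Wh
Step 4: m_pack = 13 * 3 * 0.0673 * 1.178 = 3.0919 kg
Step 5: ED = E_pack / m_pack = 499.54 / 3.0919 = 161.6 Wh/kg

161.6 Wh/kg


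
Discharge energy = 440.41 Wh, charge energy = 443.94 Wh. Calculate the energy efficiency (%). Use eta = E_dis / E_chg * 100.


eta_e = E_dis / E_chg * 100 = 440.41 / 443.94 * 100 = 99.20%

99.20%


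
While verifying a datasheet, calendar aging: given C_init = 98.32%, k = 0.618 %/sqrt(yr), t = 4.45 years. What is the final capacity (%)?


Step 1: sqrt(4.45 yr) = 2.1095
Step 2: drop = 0.618 * 2.1095 = 1.3037
Step 3: C_final = 98.32 - 1.3037 = 97.02%

97.02%


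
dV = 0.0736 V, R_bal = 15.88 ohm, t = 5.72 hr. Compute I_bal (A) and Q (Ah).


I_bal = dV / R = 0.0736 / 15.88 = 0.0046348 A
Q = I_bal * t = 0.0046348 * 5.72 = 0.02651 Ah

I=0.0046348 A, Q=0.02651 Ah


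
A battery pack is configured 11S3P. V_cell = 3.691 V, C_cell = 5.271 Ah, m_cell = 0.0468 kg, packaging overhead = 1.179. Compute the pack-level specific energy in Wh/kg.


Step 1: V_pack = 11 * 3.691 = 40.601 V
Step 2: C_pack = 3 * 5.271 = 15.813 Ah
Step 3: E_pack = V_pack * C_pack = 40.601 * 15.813 = 642.02 Wh
Step 4: m_pack = 11 * 3 * 0.0468 * 1.179 = 1.8208 kg
Step 5: ED = E_pack / m_pack = 642.02 / 1.8208 = 352.6 Wh/kg

352.6 Wh/kg


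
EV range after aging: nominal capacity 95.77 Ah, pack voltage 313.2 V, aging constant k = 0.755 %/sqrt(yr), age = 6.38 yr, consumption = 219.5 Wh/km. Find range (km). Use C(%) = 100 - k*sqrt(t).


Step 1: capacity retention = 100 - 0.755 * sqrt(6.38) = 100 - 0.755 * 2.5259 = 98.093%
Step 2: C_now = 95.77 * 98.093/100 = 93.944 Ah
Step 3: E_pack = V * C_now = 313.2 * 93.944 = 29423 Wh
Step 4: range = E_pack / consumption = 29423 / 219.5 = 134.0 km

134.0 km


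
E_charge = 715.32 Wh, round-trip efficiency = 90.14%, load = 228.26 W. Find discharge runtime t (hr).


Step 1: E_discharge = eta/100 * E_charge = 90.14/100 * 715.32 = 644.79 Wh
Step 2: t = E_discharge / P = 644.79 / 228.26 = 2.825 hr

2.825 hr


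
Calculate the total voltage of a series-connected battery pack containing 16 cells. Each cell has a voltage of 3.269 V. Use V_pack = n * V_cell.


With 16 cells in series at 3.269 V each, V_pack = 52.304 V

52.304 V


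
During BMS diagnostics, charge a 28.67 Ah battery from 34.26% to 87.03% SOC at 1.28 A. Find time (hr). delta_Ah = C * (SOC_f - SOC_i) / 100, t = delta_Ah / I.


delta_Ah = 28.67 * (87.03 - 34.26) / 100 = 15.129 Ah
t = delta_Ah / I = 15.129 / 1.28 = 11.82 hr

11.82 hr


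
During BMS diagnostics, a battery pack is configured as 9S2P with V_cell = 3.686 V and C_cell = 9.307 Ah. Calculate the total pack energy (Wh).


E = Ns * Vcell * Np * Ccell = 9 * 3.686 * 2 * 9.307 = 617.5 Wh

617.5 Wh


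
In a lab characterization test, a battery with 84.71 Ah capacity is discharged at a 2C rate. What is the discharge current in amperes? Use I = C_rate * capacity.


At 2C: I = 2 * 84.71 Ah = 169.42 A

169.42 A


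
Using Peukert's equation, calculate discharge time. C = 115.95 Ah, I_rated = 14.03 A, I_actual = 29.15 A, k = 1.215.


t_rated = C / I_rated = 115.95 / 14.03 = 8.2644 hr
(I_rated/I)^k = (0.4813)^1.215 = 0.41128
t = t_rated * (I_rated/I)^k = 8.2644 * 0.41128 = 3.399 hr

3.399 hr


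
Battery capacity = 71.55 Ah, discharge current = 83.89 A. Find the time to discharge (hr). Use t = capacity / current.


t = capacity / current = 71.55 / 83.89 = 0.8529 hr

0.8529 hr


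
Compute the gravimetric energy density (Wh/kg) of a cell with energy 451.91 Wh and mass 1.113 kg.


Specific energy = 451.91 Wh / 1.113 kg = 406.0 Wh/kg

406.0 Wh/kg


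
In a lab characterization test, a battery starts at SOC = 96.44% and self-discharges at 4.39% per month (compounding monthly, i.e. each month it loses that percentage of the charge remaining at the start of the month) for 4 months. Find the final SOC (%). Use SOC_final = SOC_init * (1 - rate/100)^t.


Monthly retention factor = 1 - 4.39/100 = 0.9561
Over 4 months: factor^4 = 0.83563
SOC_final = 96.44 * 0.83563 = 80.59%

80.59%


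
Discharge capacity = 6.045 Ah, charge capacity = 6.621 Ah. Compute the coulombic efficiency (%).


eta_c = Q_dis / Q_chg * 100 = 6.045 / 6.621 * 100 = 91.30%

91.30%


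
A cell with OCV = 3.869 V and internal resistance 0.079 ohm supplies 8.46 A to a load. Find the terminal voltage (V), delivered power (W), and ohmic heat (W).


Step 1: V_terminal = OCV - I*R = 3.869 - 8.46 * 0.079 = 3.2007 V
Step 2: P_out = V_terminal * I = 3.2007 * 8.46 = 27.08 W
Step 3: Q = I^2 * R = 8.46^2 * 0.079 = 5.654 W

V=3.2007 V, P=27.08 W, Q=5.654 W


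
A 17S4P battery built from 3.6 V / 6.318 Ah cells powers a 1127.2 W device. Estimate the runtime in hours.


Step 1: E_pack = Ns * V_cell * Np * C_cell = 17 * 3.6 * 4 * 6.318 = 1546.6 Wh
Step 2: t = E_pack / P = 1546.6 / 1127.2 = 1.372 hr

1.372 hr


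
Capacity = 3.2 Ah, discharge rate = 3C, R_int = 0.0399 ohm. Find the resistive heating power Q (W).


Step 1: I = C_rate * capacity = 3 * 3.2 = 9.6 A
Step 2: Q = I^2 * R = 9.6^2 * 0.0399 = 92.16 * 0.0399 = 3.677 W

3.677 W


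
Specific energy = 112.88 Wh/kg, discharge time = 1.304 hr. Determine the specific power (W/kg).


P_specific = E / t = 112.88 / 1.304 = 86.56 W/kg

86.56 W/kg


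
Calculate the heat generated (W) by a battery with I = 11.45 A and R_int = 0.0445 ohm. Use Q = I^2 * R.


I^2 = 131.1
Q = 131.1 * 0.0445 = 5.834 W

5.834 W


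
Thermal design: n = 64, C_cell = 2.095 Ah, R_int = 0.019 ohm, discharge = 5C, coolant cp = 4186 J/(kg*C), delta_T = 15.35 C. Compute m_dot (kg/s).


Step 1: I = 5 * 2.095 = 10.475 A
Step 2: Q_cell = I^2 * R = 10.475^2 * 0.019 = 2.0848 W
Step 3: Q_total = 64 * 2.0848 = 133.43 W
Step 4: m_dot = Q_total / (cp * dT) = 133.43 / (4186 * 15.35) = 0.002077 kg/s

0.002077 kg/s


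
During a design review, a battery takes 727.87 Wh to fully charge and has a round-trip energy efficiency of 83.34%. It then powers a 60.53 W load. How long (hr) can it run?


Step 1: E_discharge = eta/100 * E_charge = 83.34/100 * 727.87 = 606.61 Wh
Step 2: t = E_discharge / P = 606.61 / 60.53 = 10.02 hr

10.02 hr


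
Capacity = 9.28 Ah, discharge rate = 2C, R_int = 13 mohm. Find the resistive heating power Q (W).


Convert: R = 13 mohm = 0.013 ohm
Step 1: I = C_rate * capacity = 2 * 9.28 = 18.56 A
Step 2: Q = I^2 * R = 18.56^2 * 0.013 = 344.47 * 0.013 = 4.478 W

4.478 W


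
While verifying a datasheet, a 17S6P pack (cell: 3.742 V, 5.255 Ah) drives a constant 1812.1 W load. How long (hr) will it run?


Step 1: E_pack = Ns * V_cell * Np * C_cell = 17 * 3.742 * 6 * 5.255 = 2005.7 Wh
Step 2: t = E_pack / P = 2005.7 / 1812.1 = 1.107 hr

1.107 hr


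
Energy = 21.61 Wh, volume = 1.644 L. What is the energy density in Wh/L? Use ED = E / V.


ED = E / V = 21.61 / 1.644 = 13.14 Wh/L

13.14 Wh/L


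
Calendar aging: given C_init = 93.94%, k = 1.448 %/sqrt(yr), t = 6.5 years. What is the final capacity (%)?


Step 1: sqrt(6.5 yr) = 2.5495
Step 2: drop = 1.448 * 2.5495 = 3.6917
Step 3: C_final = 93.94 - 3.6917 = 90.25%

90.25%


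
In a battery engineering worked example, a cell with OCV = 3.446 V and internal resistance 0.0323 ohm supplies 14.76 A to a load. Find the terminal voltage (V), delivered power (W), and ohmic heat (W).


Step 1: V_terminal = OCV - I*R = 3.446 - 14.76 * 0.0323 = 2.9693 V
Step 2: P_out = V_terminal * I = 2.9693 * 14.76 = 43.83 W
Step 3: Q = I^2 * R = 14.76^2 * 0.0323 = 7.037 W

V=2.9693 V, P=43.83 W, Q=7.037 W


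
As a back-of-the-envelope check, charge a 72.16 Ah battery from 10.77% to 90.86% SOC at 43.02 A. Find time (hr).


delta_Ah = 72.16 * (90.86 - 10.77) / 100 = 57.793 Ah
t = delta_Ah / I = 57.793 / 43.02 = 1.343 hr

1.343 hr


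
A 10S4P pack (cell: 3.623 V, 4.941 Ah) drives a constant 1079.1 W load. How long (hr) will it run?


Step 1: E_pack = Ns * V_cell * Np * C_cell = 10 * 3.623 * 4 * 4.941 = 716.05 Wh
Step 2: t = E_pack / P = 716.05 / 1079.1 = 0.6636 hr

0.6636 hr


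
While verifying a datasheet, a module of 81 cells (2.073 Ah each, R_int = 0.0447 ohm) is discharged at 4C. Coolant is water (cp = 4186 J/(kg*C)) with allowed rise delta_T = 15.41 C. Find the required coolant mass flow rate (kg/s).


Step 1: I = 4 * 2.073 = 8.292 A
Step 2: Q_cell = I^2 * R = 8.292^2 * 0.0447 = 3.0734 W
Step 3: Q_total = 81 * 3.0734 = 248.95 W
Step 4: m_dot = Q_total / (cp * dT) = 248.95 / (4186 * 15.41) = 0.003859 kg/s

0.003859 kg/s


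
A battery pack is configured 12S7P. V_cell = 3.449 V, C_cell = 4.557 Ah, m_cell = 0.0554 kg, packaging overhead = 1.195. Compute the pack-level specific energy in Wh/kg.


Step 1: V_pack = 12 * 3.449 = 41.388 V
Step 2: C_pack = 7 * 4.557 = 31.899 Ah
Step 3: E_pack = V_pack * C_pack = 41.388 * 31.899 = 1320.2 Wh
Step 4: m_pack = 12 * 7 * 0.0554 * 1.195 = 5.5611 kg
Step 5: ED = E_pack / m_pack = 1320.2 / 5.5611 = 237.4 Wh/kg

237.4 Wh/kg


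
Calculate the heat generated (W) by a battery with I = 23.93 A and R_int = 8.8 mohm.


Convert: R = 8.8 mohm = 0.0088 ohm
Q = I^2 * R = 23.93^2 * 0.0088 = 5.039 W

5.039 W


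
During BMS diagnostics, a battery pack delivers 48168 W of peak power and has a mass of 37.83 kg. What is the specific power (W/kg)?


Specific power = 48168 W / 37.83 kg = 1273 W/kg

1273 W/kg


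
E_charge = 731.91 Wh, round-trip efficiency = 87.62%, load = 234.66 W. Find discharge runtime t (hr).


Step 1: E_discharge = eta/100 * E_charge = 87.62/100 * 731.91 = 641.3 Wh
Step 2: t = E_discharge / P = 641.3 / 234.66 = 2.733 hr

2.733 hr


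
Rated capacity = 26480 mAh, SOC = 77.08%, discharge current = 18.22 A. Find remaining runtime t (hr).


Convert: C_total = 26480 mAh = 26.48 Ah
Step 1: remaining = SOC/100 * C_total = 77.08/100 * 26.48 = 20.411 Ah
Step 2: t = remaining / I = 20.411 / 18.22 = 1.120 hr

1.120 hr


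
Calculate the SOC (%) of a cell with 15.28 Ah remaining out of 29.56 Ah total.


SOC = (remaining / total) * 100 = (15.28 / 29.56) * 100 = 51.69%

51.69%


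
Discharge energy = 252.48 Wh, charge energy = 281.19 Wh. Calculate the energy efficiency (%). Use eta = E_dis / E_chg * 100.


eta_e = E_dis / E_chg * 100 = 252.48 / 281.19 * 100 = 89.79%

89.79%


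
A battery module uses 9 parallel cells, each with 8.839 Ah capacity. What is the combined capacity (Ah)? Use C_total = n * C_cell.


Parallel capacities add: 9 * 8.839 Ah = 79.551 Ah

79.551 Ah


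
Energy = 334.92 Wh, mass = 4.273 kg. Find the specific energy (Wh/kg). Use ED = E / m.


ED = E / m = 334.92 / 4.273 = 78.38 Wh/kg

78.38 Wh/kg


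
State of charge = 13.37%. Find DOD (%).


DOD = 100 - SOC = 100 - 13.37 = 86.63%

86.63%


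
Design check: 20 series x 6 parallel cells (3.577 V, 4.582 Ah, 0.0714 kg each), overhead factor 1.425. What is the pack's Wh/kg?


Step 1: V_pack = 20 * 3.577 = 71.54 V
Step 2: C_pack = 6 * 4.582 = 27.492 Ah
Step 3: E_pack = V_pack * C_pack = 71.54 * 27.492 = 1966.8 Wh
Step 4: m_pack = 20 * 6 * 0.0714 * 1.425 = 12.209 kg
Step 5: ED = E_pack / m_pack = 1966.8 / 12.209 = 161.1 Wh/kg

161.1 Wh/kg


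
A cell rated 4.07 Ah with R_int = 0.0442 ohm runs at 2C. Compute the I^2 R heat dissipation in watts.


Step 1: I = C_rate * capacity = 2 * 4.07 = 8.14 A
Step 2: Q = I^2 * R = 8.14^2 * 0.0442 = 66.26 * 0.0442 = 2.929 W

2.929 W


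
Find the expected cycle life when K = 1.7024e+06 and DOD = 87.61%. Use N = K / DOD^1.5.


DOD^1.5 = 820.03
N = K / DOD^1.5 = 1.7024e+06 / 820.03 = 2076

2076 cycles


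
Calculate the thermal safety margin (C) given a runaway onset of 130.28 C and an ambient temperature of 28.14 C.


Safety margin = 130.28 C - 28.14 C = 102.14 C

102.14 C


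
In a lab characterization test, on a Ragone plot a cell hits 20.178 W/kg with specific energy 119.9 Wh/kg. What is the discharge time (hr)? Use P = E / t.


t = E / P = 119.9 / 20.178 = 5.942 hr

5.942 hr


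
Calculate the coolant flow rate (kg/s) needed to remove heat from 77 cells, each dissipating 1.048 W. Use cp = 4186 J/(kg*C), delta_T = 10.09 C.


Q_total = 77 * 1.048 = 80.696 W
m_dot = Q_total / (cp * dT) = 80.696 / (4186 * 10.09) = 0.001911 kg/s

0.001911 kg/s


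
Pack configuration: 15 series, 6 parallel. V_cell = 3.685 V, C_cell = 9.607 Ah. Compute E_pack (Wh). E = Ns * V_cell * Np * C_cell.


V_pack = 15 * 3.685 = 55.275 V
C_pack = 6 * 9.607 = 57.642 Ah
E = V_pack * C_pack = 55.275 * 57.642 = 3186 Wh

3186 Wh


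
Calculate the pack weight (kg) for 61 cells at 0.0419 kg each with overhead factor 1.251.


Cell mass sum = 61 * 0.0419 = 2.5559 kg
With overhead 1.251: m_pack = 2.5559 * 1.251 = 3.197 kg

3.197 kg


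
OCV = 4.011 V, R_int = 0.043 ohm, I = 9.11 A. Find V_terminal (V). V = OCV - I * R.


IR drop = 9.11 * 0.043 = 0.39173 V
V = 4.011 - 0.39173 = 3.619 V

3.619 V


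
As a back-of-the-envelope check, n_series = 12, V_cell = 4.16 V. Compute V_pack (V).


V_pack = n * V_cell = 12 * 4.16 = 49.92 V

49.92 V


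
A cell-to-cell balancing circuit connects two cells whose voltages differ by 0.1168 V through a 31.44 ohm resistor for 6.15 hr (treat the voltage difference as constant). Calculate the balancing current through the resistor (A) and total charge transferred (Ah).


I_bal = dV / R = 0.1168 / 31.44 = 0.003715 A
Q = I_bal * t = 0.003715 * 6.15 = 0.02285 Ah

I=0.003715 A, Q=0.02285 Ah


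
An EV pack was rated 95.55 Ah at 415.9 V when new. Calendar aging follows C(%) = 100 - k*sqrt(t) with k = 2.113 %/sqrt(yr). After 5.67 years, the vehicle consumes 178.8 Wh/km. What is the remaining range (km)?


Step 1: capacity retention = 100 - 2.113 * sqrt(5.67) = 100 - 2.113 * 2.3812 = 94.969%
Step 2: C_now = 95.55 * 94.969/100 = 90.743 Ah
Step 3: E_pack = V * C_now = 415.9 * 90.743 = 37740 Wh
Step 4: range = E_pack / consumption = 37740 / 178.8 = 211.1 km

211.1 km


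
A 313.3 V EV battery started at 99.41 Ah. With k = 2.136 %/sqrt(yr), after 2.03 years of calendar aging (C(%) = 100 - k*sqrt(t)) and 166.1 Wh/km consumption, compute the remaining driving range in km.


Step 1: capacity retention = 100 - 2.136 * sqrt(2.03) = 100 - 2.136 * 1.4248 = 96.957%
Step 2: C_now = 99.41 * 96.957/100 = 96.385 Ah
Step 3: E_pack = V * C_now = 313.3 * 96.385 = 30197 Wh
Step 4: range = E_pack / consumption = 30197 / 166.1 = 181.8 km

181.8 km


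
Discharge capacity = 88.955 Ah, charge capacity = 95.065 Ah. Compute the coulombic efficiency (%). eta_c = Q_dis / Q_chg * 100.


eta_c = Q_dis / Q_chg * 100 = 88.955 / 95.065 * 100 = 93.57%

93.57%


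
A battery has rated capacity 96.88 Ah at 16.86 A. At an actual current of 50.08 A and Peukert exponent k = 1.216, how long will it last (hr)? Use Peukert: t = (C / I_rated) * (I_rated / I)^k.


Step 1: t_rated = C / I_rated = 96.88 / 16.86 = 5.7461 hr
Step 2: ratio = 16.86 / 50.08 = 0.33666
Step 3: ratio^k = 0.33666^1.216 = 0.26611
Step 4: t = t_rated * ratio^k = 5.7461 * 0.26611 = 1.529 hr

1.529 hr


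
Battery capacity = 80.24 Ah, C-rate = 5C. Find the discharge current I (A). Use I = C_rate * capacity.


At 5C: I = 5 * 80.24 Ah = 401.2 A

401.2 A


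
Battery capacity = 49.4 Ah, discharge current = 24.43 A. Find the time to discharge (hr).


Runtime = 49.4 Ah / 24.43 A = 2.022 hr

2.022 hr


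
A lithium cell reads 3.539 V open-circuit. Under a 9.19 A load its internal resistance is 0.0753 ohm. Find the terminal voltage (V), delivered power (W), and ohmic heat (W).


Step 1: V_terminal = OCV - I*R = 3.539 - 9.19 * 0.0753 = 2.847 V
Step 2: P_out = V_terminal * I = 2.847 * 9.19 = 26.16 W
Step 3: Q = I^2 * R = 9.19^2 * 0.0753 = 6.360 W

V=2.847 V, P=26.16 W, Q=6.360 W


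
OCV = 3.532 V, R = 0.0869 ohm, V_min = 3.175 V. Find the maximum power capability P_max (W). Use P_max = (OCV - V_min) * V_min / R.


dV = OCV - V_min = 0.357 V (so I_max = dV / R)
P_max = dV * V_min / R = 0.357 * 3.175 / 0.0869 = 13.04 W

13.04 W


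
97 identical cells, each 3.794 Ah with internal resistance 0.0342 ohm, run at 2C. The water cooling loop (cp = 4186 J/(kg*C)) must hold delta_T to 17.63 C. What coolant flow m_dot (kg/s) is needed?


Step 1: I = 2 * 3.794 = 7.588 A
Step 2: Q_cell = I^2 * R = 7.588^2 * 0.0342 = 1.9692 W
Step 3: Q_total = 97 * 1.9692 = 191.01 W
Step 4: m_dot = Q_total / (cp * dT) = 191.01 / (4186 * 17.63) = 0.002588 kg/s

0.002588 kg/s


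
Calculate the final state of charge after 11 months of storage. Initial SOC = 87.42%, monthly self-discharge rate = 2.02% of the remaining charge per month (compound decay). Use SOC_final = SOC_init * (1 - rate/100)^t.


decay = (1 - 2.02/100)^11 = 0.79894
SOC_final = 87.42 * 0.79894 = 69.84%

69.84%


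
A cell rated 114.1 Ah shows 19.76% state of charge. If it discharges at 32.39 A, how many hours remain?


Step 1: remaining = SOC/100 * C_total = 19.76/100 * 114.1 = 22.546 Ah
Step 2: t = remaining / I = 22.546 / 32.39 = 0.6961 hr

0.6961 hr


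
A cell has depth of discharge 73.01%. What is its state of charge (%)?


SOC = 100 - DOD = 100 - 73.01 = 26.99%

26.99%


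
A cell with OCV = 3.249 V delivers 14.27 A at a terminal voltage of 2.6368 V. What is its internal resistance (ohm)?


R = (OCV - V) / I = (3.249 - 2.6368) / 14.27 = 0.04290 ohm

0.04290 ohm


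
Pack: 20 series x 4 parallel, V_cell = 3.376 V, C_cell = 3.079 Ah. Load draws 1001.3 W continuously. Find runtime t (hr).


Step 1: E_pack = Ns * V_cell * Np * C_cell = 20 * 3.376 * 4 * 3.079 = 831.58 Wh
Step 2: t = E_pack / P = 831.58 / 1001.3 = 0.8305 hr

0.8305 hr


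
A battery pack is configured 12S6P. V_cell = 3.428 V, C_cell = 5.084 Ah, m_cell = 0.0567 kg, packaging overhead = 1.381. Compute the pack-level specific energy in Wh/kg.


Step 1: V_pack = 12 * 3.428 = 41.136 V
Step 2: C_pack = 6 * 5.084 = 30.504 Ah
Step 3: E_pack = V_pack * C_pack = 41.136 * 30.504 = 1254.8 Wh
Step 4: m_pack = 12 * 6 * 0.0567 * 1.381 = 5.6378 kg
Step 5: ED = E_pack / m_pack = 1254.8 / 5.6378 = 222.6 Wh/kg

222.6 Wh/kg


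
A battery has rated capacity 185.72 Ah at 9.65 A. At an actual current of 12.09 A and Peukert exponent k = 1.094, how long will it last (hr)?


t_rated = C / I_rated = 185.72 / 9.65 = 19.246 hr
(I_rated/I)^k = (0.79818)^1.094 = 0.78144
t = t_rated * (I_rated/I)^k = 19.246 * 0.78144 = 15.04 hr

15.04 hr


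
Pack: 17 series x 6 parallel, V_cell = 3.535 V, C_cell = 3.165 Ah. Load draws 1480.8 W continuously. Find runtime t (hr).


Step 1: E_pack = Ns * V_cell * Np * C_cell = 17 * 3.535 * 6 * 3.165 = 1141.2 Wh
Step 2: t = E_pack / P = 1141.2 / 1480.8 = 0.7707 hr

0.7707 hr


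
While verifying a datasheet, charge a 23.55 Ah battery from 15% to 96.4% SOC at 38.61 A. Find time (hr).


Step 1: dSOC = 96.4% - 15% = 81.4%
Step 2: delta_Ah = 23.55 * 81.4 / 100 = 19.17 Ah
Step 3: t = 19.17 / 38.61 = 0.4965 hr

0.4965 hr


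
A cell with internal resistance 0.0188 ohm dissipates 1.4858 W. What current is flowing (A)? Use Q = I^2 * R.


I = sqrt(Q / R) = sqrt(1.4858 / 0.0188) = sqrt(79.032) = 8.890 A

8.890 A


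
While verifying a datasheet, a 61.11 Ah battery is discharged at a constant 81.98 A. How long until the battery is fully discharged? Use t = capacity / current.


Runtime = 61.11 Ah / 81.98 A = 0.7454 hr

0.7454 hr


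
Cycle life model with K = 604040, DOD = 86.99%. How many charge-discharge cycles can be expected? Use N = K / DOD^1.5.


DOD^1.5 = 811.34
N = K / DOD^1.5 = 604040 / 811.34 = 744.5

744.5 cycles


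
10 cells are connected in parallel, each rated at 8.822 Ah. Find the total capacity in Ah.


Parallel capacities add: 10 * 8.822 Ah = 88.22 Ah

88.22 Ah


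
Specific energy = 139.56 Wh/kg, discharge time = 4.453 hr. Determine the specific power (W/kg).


Specific power = 139.56 Wh/kg / 4.453 hr = 31.34 W/kg

31.34 W/kg


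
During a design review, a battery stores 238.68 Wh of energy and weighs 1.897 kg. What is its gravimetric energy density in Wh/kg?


ED = E / m = 238.68 / 1.897 = 125.8 Wh/kg

125.8 Wh/kg


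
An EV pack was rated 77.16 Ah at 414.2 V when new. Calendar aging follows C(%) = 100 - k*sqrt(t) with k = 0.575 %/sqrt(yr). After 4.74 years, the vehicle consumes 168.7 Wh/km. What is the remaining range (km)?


Step 1: capacity retention = 100 - 0.575 * sqrt(4.74) = 100 - 0.575 * 2.1772 = 98.748%
Step 2: C_now = 77.16 * 98.748/100 = 76.194 Ah
Step 3: E_pack = V * C_now = 414.2 * 76.194 = 31560 Wh
Step 4: range = E_pack / consumption = 31560 / 168.7 = 187.1 km

187.1 km


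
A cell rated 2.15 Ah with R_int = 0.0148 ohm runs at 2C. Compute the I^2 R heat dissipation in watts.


Step 1: I = C_rate * capacity = 2 * 2.15 = 4.3 A
Step 2: Q = I^2 * R = 4.3^2 * 0.0148 = 18.49 * 0.0148 = 0.2737 W

0.2737 W


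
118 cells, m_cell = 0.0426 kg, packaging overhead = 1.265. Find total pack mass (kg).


Cell mass sum = 118 * 0.0426 = 5.0268 kg
With overhead 1.265: m_pack = 5.0268 * 1.265 = 6.359 kg

6.359 kg


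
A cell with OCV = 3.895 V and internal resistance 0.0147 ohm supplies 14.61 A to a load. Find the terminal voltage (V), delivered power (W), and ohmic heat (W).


Step 1: V_terminal = OCV - I*R = 3.895 - 14.61 * 0.0147 = 3.6802 V
Step 2: P_out = V_terminal * I = 3.6802 * 14.61 = 53.77 W
Step 3: Q = I^2 * R = 14.61^2 * 0.0147 = 3.138 W

V=3.6802 V, P=53.77 W, Q=3.138 W


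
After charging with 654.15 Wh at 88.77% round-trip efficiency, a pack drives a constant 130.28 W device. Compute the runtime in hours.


Step 1: E_discharge = eta/100 * E_charge = 88.77/100 * 654.15 = 580.69 Wh
Step 2: t = E_discharge / P = 580.69 / 130.28 = 4.457 hr

4.457 hr


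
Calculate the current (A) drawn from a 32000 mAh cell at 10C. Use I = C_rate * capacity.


Convert: capacity = 32000 mAh = 32 Ah
At 10C: I = 10 * 32 Ah = 320 A

320 A


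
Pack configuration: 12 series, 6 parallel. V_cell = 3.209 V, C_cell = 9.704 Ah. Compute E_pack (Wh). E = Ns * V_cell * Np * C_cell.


V_pack = 12 * 3.209 = 38.508 V
C_pack = 6 * 9.704 = 58.224 Ah
E = V_pack * C_pack = 38.508 * 58.224 = 2242 Wh

2242 Wh


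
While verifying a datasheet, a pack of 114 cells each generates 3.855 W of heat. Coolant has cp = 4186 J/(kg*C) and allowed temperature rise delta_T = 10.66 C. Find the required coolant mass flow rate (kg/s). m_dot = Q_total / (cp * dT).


Q_total = 114 * 3.855 = 439.47 W
m_dot = Q_total / (cp * dT) = 439.47 / (4186 * 10.66) = 0.009849 kg/s

0.009849 kg/s


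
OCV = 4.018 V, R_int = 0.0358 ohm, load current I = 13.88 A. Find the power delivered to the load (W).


Step 1: V_terminal = OCV - I*R = 4.018 - 13.88 * 0.0358 = 3.5211 V
Step 2: P_out = V_terminal * I = 3.5211 * 13.88 = 48.87 W

48.87 W


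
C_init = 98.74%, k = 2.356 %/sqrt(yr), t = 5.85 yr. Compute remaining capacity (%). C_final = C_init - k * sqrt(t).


sqrt(t) = sqrt(5.85) = 2.4187
C_final = 98.74 - 2.356 * 2.4187 = 93.04%

93.04%


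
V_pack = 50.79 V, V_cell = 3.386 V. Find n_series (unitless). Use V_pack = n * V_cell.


n = V_pack / V_cell = 50.79 / 3.386 = 15

15


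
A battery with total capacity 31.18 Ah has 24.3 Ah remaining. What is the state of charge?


SOC% = 24.3 / 31.18 * 100 = 77.93%

77.93%


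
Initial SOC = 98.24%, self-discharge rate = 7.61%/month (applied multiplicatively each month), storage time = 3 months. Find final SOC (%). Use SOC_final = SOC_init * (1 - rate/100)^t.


decay = (1 - 7.61/100)^3 = 0.78863
SOC_final = 98.24 * 0.78863 = 77.48%

77.48%


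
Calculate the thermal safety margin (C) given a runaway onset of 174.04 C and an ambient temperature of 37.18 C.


margin = T_onset - T_ambient = 174.04 - 37.18 = 136.86 C

136.86 C


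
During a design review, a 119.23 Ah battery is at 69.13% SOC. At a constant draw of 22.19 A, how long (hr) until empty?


Step 1: remaining = SOC/100 * C_total = 69.13/100 * 119.23 = 82.424 Ah
Step 2: t = remaining / I = 82.424 / 22.19 = 3.714 hr

3.714 hr


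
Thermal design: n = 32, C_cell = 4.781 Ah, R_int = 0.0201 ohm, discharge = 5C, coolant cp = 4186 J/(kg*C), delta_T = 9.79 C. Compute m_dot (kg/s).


Step 1: I = 5 * 4.781 = 23.905 A
Step 2: Q_cell = I^2 * R = 23.905^2 * 0.0201 = 11.486 W
Step 3: Q_total = 32 * 11.486 = 367.55 W
Step 4: m_dot = Q_total / (cp * dT) = 367.55 / (4186 * 9.79) = 0.008969 kg/s

0.008969 kg/s


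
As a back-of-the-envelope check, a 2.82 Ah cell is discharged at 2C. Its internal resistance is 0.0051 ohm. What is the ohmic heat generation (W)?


Step 1: I = C_rate * capacity = 2 * 2.82 = 5.64 A
Step 2: Q = I^2 * R = 5.64^2 * 0.0051 = 31.81 * 0.0051 = 0.1622 W

0.1622 W


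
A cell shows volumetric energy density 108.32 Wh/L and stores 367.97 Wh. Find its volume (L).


V = E / ED = 367.97 / 108.32 = 3.397 L

3.397 L


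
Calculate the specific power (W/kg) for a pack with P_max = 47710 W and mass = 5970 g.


Convert: m = 5970 g = 5.97 kg
SP = P / m = 47710 / 5.97 = 7992 W/kg

7992 W/kg


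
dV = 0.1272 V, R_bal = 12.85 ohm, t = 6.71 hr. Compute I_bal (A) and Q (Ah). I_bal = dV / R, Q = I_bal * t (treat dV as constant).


I_bal = dV / R = 0.1272 / 12.85 = 0.0098988 A
Q = I_bal * t = 0.0098988 * 6.71 = 0.06642 Ah

I=0.0098988 A, Q=0.06642 Ah


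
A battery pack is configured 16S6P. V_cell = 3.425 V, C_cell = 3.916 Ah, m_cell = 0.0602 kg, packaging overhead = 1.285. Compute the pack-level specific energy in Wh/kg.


Step 1: V_pack = 16 * 3.425 = 54.8 V
Step 2: C_pack = 6 * 3.916 = 23.496 Ah
Step 3: E_pack = V_pack * C_pack = 54.8 * 23.496 = 1287.6 Wh
Step 4: m_pack = 16 * 6 * 0.0602 * 1.285 = 7.4263 kg
Step 5: ED = E_pack / m_pack = 1287.6 / 7.4263 = 173.4 Wh/kg

173.4 Wh/kg


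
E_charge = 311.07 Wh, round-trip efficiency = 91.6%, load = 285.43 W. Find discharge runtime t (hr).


Step 1: E_discharge = eta/100 * E_charge = 91.6/100 * 311.07 = 284.94 Wh
Step 2: t = E_discharge / P = 284.94 / 285.43 = 0.9983 hr

0.9983 hr


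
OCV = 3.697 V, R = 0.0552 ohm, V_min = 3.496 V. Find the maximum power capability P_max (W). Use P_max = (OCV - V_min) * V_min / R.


P_max = (OCV - V_min) * V_min / R = (3.697 - 3.496) * 3.496 / 0.0552 = 0.201 * 3.496 / 0.0552 = 12.73 W

12.73 W


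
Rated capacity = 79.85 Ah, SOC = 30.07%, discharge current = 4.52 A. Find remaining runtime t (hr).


Step 1: remaining = SOC/100 * C_total = 30.07/100 * 79.85 = 24.011 Ah
Step 2: t = remaining / I = 24.011 / 4.52 = 5.312 hr

5.312 hr


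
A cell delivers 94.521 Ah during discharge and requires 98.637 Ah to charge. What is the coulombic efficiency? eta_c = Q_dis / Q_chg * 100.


Coulombic efficiency = 94.521/98.637 * 100% = 95.83%

95.83%


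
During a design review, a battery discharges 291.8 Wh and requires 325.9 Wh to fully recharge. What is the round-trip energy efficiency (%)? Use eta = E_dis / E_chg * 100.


Round-trip efficiency = 291.8/325.9 * 100% = 89.54%

89.54%


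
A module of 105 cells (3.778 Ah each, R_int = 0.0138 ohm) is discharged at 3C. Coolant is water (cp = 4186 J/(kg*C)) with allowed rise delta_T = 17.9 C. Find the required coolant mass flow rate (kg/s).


Step 1: I = 3 * 3.778 = 11.334 A
Step 2: Q_cell = I^2 * R = 11.334^2 * 0.0138 = 1.7727 W
Step 3: Q_total = 105 * 1.7727 = 186.13 W
Step 4: m_dot = Q_total / (cp * dT) = 186.13 / (4186 * 17.9) = 0.002484 kg/s

0.002484 kg/s


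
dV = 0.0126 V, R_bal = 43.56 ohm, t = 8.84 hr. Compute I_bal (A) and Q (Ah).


I_bal = dV / R = 0.0126 / 43.56 = 2.8926e-04 A
Q = I_bal * t = 2.8926e-04 * 8.84 = 0.002557 Ah

I=2.8926e-04 A, Q=0.002557 Ah


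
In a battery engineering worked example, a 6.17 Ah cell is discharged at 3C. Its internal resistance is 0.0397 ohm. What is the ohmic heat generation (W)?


Step 1: I = C_rate * capacity = 3 * 6.17 = 18.51 A
Step 2: Q = I^2 * R = 18.51^2 * 0.0397 = 342.62 * 0.0397 = 13.60 W

13.60 W


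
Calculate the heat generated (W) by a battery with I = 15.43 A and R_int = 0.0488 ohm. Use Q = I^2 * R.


I^2 = 238.08
Q = 238.08 * 0.0488 = 11.62 W

11.62 W


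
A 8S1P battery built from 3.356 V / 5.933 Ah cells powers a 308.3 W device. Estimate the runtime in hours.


Step 1: E_pack = Ns * V_cell * Np * C_cell = 8 * 3.356 * 1 * 5.933 = 159.29 Wh
Step 2: t = E_pack / P = 159.29 / 308.3 = 0.5167 hr

0.5167 hr


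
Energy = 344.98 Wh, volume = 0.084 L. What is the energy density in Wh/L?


Volumetric ED = 344.98 Wh / 0.084 L = 4107 Wh/L

4107 Wh/L


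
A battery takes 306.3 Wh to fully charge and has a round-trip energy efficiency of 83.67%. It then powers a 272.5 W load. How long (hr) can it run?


Step 1: E_discharge = eta/100 * E_charge = 83.67/100 * 306.3 = 256.28 Wh
Step 2: t = E_discharge / P = 256.28 / 272.5 = 0.9405 hr

0.9405 hr


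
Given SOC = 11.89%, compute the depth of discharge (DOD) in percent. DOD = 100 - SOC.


DOD = 100 - SOC = 100 - 11.89 = 88.11%

88.11%


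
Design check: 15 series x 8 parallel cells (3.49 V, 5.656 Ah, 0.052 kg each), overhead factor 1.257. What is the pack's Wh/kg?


Step 1: V_pack = 15 * 3.49 = 52.35 V
Step 2: C_pack = 8 * 5.656 = 45.248 Ah
Step 3: E_pack = V_pack * C_pack = 52.35 * 45.248 = 2368.7 Wh
Step 4: m_pack = 15 * 8 * 0.052 * 1.257 = 7.8437 kg
Step 5: ED = E_pack / m_pack = 2368.7 / 7.8437 = 302.0 Wh/kg

302.0 Wh/kg


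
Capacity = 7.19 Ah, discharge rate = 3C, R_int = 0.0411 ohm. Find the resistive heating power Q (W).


Step 1: I = C_rate * capacity = 3 * 7.19 = 21.57 A
Step 2: Q = I^2 * R = 21.57^2 * 0.0411 = 465.26 * 0.0411 = 19.12 W

19.12 W


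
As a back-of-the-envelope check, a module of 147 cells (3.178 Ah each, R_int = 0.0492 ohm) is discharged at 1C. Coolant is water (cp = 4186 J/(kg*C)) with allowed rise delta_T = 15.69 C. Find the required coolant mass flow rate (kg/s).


Step 1: I = 1 * 3.178 = 3.178 A
Step 2: Q_cell = I^2 * R = 3.178^2 * 0.0492 = 0.4969 W
Step 3: Q_total = 147 * 0.4969 = 73.044 W
Step 4: m_dot = Q_total / (cp * dT) = 73.044 / (4186 * 15.69) = 0.001112 kg/s

0.001112 kg/s


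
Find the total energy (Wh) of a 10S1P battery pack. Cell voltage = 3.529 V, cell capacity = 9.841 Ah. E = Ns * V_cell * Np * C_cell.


E = Ns * Vcell * Np * Ccell = 10 * 3.529 * 1 * 9.841 = 347.3 Wh

347.3 Wh


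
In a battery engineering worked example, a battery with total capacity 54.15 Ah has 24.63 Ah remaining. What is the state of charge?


SOC = (remaining / total) * 100 = (24.63 / 54.15) * 100 = 45.48%

45.48%


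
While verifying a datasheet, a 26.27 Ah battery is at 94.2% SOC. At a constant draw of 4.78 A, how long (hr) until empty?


Step 1: remaining = SOC/100 * C_total = 94.2/100 * 26.27 = 24.746 Ah
Step 2: t = remaining / I = 24.746 / 4.78 = 5.177 hr

5.177 hr


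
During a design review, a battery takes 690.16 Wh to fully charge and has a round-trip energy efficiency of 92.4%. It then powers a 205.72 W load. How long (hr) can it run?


Step 1: E_discharge = eta/100 * E_charge = 92.4/100 * 690.16 = 637.71 Wh
Step 2: t = E_discharge / P = 637.71 / 205.72 = 3.100 hr

3.100 hr


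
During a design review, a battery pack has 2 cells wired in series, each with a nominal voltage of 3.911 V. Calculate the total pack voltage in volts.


V_pack = n * V_cell = 2 * 3.911 = 7.822 V

7.822 V


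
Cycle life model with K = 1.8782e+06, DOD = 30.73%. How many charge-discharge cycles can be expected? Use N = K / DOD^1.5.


DOD^1.5 = 170.35
N = K / DOD^1.5 = 1.8782e+06 / 170.35 = 11030

11030 cycles


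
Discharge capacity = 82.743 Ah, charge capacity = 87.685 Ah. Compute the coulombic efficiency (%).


eta_c = Q_dis / Q_chg * 100 = 82.743 / 87.685 * 100 = 94.36%

94.36%


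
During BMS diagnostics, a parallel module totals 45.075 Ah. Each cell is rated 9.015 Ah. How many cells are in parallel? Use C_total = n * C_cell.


n = C_total / C_cell = 45.075 / 9.015 = 5

5


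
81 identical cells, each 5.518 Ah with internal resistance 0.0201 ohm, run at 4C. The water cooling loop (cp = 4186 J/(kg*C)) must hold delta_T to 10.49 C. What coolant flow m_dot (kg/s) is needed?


Step 1: I = 4 * 5.518 = 22.072 A
Step 2: Q_cell = I^2 * R = 22.072^2 * 0.0201 = 9.7922 W
Step 3: Q_total = 81 * 9.7922 = 793.17 W
Step 4: m_dot = Q_total / (cp * dT) = 793.17 / (4186 * 10.49) = 0.01806 kg/s

0.01806 kg/s


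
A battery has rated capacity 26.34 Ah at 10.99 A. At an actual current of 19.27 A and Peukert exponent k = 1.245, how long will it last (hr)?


Step 1: t_rated = C / I_rated = 26.34 / 10.99 = 2.3967 hr
Step 2: ratio = 10.99 / 19.27 = 0.57032
Step 3: ratio^k = 0.57032^1.245 = 0.49701
Step 4: t = t_rated * ratio^k = 2.3967 * 0.49701 = 1.191 hr

1.191 hr


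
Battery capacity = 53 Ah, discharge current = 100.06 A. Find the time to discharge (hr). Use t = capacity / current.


t = capacity / current = 53 / 100.06 = 0.5297 hr

0.5297 hr


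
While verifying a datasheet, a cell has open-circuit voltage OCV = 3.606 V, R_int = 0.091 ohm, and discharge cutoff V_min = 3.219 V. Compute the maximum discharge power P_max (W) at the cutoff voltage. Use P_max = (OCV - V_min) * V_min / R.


P_max = (OCV - V_min) * V_min / R = (3.606 - 3.219) * 3.219 / 0.091 = 0.387 * 3.219 / 0.091 = 13.69 W

13.69 W


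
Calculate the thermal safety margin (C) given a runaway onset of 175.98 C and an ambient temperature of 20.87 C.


margin = T_onset - T_ambient = 175.98 - 20.87 = 155.11 C

155.11 C


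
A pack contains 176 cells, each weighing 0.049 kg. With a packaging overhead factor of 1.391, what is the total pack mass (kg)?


m_pack = n * m_cell * overhead = 176 * 0.049 * 1.391 = 12.00 kg

12.00 kg


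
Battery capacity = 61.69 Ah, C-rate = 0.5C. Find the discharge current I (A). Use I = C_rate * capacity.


I = C_rate * capacity = 0.5 * 61.69 = 30.845 A

30.845 A


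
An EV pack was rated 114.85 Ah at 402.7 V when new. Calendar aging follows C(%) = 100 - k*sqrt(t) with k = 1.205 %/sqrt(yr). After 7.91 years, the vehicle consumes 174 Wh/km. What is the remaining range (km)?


Step 1: capacity retention = 100 - 1.205 * sqrt(7.91) = 100 - 1.205 * 2.8125 = 96.611%
Step 2: C_now = 114.85 * 96.611/100 = 110.96 Ah
Step 3: E_pack = V * C_now = 402.7 * 110.96 = 44684 Wh
Step 4: range = E_pack / consumption = 44684 / 174 = 256.8 km

256.8 km


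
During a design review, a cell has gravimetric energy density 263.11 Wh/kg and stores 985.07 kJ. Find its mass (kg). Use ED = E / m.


Convert: E = 985.07 kJ = 273.63 Wh
m = E / ED = 273.63 / 263.11 = 1.040 kg

1.040 kg


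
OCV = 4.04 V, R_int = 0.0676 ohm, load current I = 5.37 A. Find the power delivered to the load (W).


Step 1: V_terminal = OCV - I*R = 4.04 - 5.37 * 0.0676 = 3.677 V
Step 2: P_out = V_terminal * I = 3.677 * 5.37 = 19.75 W

19.75 W


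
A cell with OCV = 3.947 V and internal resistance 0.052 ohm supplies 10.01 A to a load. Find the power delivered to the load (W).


Step 1: V_terminal = OCV - I*R = 3.947 - 10.01 * 0.052 = 3.4265 V
Step 2: P_out = V_terminal * I = 3.4265 * 10.01 = 34.30 W

34.30 W


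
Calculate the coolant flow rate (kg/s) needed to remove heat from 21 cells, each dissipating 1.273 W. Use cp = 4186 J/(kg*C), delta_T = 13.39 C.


Q_total = 21 * 1.273 = 26.733 W
m_dot = Q_total / (cp * dT) = 26.733 / (4186 * 13.39) = 4.769e-04 kg/s

4.769e-04 kg/s


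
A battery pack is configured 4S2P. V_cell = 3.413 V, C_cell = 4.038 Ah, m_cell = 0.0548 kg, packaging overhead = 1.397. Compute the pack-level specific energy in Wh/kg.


Step 1: V_pack = 4 * 3.413 = 13.652 V
Step 2: C_pack = 2 * 4.038 = 8.076 Ah
Step 3: E_pack = V_pack * C_pack = 13.652 * 8.076 = 110.25 Wh
Step 4: m_pack = 4 * 2 * 0.0548 * 1.397 = 0.61244 kg
Step 5: ED = E_pack / m_pack = 110.25 / 0.61244 = 180.0 Wh/kg

180.0 Wh/kg
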